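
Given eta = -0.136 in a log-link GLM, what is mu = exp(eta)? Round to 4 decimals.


mu = exp(eta) = exp(-0.136).
= 0.8728.

0.8728


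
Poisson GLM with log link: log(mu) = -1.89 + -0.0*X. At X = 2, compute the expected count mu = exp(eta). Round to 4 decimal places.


eta = -1.89 + -0.0 * 2 = -1.8900.
mu = exp(-1.8900) = 0.1511.

0.1511


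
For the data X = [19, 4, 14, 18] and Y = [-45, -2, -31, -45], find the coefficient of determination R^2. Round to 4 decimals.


After computing the OLS fit (b0=9.8650, b1=-2.9538):
SSres = 4.6998, SStot = 1232.7500.
R^2 = 1 - 4.6998/1232.7500 = 0.9962.

0.9962


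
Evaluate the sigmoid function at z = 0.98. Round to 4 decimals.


First, exp(-0.9800) = 0.3753.
Then sigma(z) = 1/(1 + 0.3753) = 0.7271.

0.7271


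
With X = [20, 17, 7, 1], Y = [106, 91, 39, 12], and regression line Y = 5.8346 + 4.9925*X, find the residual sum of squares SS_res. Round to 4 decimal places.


For each point, residual = actual - predicted.
Residuals: [0.3154, 0.2929, -1.7821, 1.1729].
Sum of squared residuals = 4.7368.

4.7368


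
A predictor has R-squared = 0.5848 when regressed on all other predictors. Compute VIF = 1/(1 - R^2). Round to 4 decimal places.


VIF = 1 / (1 - 0.5848).
= 1 / 0.4152 = 2.4085.

2.4085


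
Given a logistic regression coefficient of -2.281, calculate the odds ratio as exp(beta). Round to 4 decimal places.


Odds ratio = exp(beta) = exp(-2.281).
= 0.1022.

0.1022


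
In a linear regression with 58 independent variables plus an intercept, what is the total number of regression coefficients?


Including the intercept, the model has 58 predictor coefficients + 1 intercept.
Total = 59.

59


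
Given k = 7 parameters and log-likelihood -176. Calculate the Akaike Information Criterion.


AIC = 2*7 - 2*(-176).
= 14 + 352 = 366.

366


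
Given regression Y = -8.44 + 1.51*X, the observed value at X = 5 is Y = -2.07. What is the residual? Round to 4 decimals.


Compute yhat = -8.44 + (1.51)(5) = -0.8900.
Residual = actual - predicted = -2.07 - -0.8900 = -1.1800.

-1.1800


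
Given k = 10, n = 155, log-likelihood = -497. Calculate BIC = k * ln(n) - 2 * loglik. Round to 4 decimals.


ln(155) = 5.043425.
k * ln(n) = 10 * 5.043425 = 50.434250.
-2L = 994.
BIC = 50.434250 + 994 = 1044.434250, which rounds to 1044.4343.

1044.4343


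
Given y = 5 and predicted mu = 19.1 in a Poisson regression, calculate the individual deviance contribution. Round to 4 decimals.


Compute y*ln(y/mu) = 5*ln(5/19.1) = 5*-1.340250 = -6.701250.
y - mu = -14.1.
D = 2*(-6.701250 - (-14.1)) = 14.797500, which rounds to 14.7975.

14.7975


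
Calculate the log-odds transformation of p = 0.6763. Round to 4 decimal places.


Compute the odds: 0.6763/0.3237 = 2.0893.
Take the natural log: ln(2.0893) = 0.7368.

0.7368


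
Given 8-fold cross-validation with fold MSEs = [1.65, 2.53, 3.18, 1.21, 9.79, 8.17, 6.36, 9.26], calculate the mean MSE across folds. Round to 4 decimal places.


Total MSE across folds = 42.1500.
CV-MSE = 42.1500/8 = 5.2688.

5.2688


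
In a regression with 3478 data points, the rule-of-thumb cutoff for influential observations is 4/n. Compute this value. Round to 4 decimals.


The threshold is 4/n.
4/3478 = 0.0012.

0.0012


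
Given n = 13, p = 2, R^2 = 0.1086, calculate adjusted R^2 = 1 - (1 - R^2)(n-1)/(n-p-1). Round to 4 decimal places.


Using the formula:
(1 - 0.1086) = 0.8914.
Multiply by 12/10: 0.8914 * 12 = 10.6968, then 10.6968 / 10 = 1.0697.
Adj R^2 = 1 - 1.0697 = -0.0697.

-0.0697


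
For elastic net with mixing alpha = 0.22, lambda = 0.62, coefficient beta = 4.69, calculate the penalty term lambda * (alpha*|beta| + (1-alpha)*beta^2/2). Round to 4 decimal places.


alpha * |beta| = 0.22 * 4.69 = 1.0318.
(1-alpha) * beta^2/2 = 0.78 * 21.9961/2 = 8.5785.
Total = 0.62 * (1.0318 + 8.5785) = 5.9584.

5.9584


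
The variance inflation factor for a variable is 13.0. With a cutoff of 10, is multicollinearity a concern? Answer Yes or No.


The threshold is 10.
VIF = 13.0 is >= 10.
Multicollinearity indication: Yes.

Yes


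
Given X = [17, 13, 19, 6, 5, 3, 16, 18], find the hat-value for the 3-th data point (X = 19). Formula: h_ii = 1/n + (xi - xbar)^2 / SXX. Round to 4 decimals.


n = 8, xbar = 12.1250.
SXX = sum((xi - xbar)^2) = 292.8750.
h = 1/8 + (19 - 12.1250)^2 / 292.8750 = 0.2864.

0.2864


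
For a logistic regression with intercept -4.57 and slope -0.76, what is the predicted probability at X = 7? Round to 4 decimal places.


Linear predictor: z = -4.57 + -0.76 * 7 = -9.8900.
P = 1/(1 + exp(9.8900)) = 1/(1 + 19732.0599) = 0.0001.

0.0001


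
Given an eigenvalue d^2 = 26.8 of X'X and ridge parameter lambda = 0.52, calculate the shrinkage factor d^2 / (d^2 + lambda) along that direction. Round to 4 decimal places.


Compute the denominator: 26.8 + 0.52 = 27.3200.
Shrinkage factor = 26.8 / 27.3200 = 0.9810.

0.9810


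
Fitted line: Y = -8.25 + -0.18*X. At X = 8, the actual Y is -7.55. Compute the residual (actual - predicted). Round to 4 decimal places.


Compute yhat = -8.25 + (-0.18)(8) = -9.6900.
Residual = actual - predicted = -7.55 - -9.6900 = 2.1400.

2.1400


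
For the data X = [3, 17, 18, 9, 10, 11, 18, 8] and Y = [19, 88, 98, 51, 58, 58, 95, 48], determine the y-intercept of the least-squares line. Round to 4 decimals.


Compute b1 = 4.9964 from the OLS formula.
With xbar = 11.7500 and ybar = 64.3750, the intercept is:
b0 = 64.3750 - 4.9964 * 11.7500 = 5.6675.

5.6675


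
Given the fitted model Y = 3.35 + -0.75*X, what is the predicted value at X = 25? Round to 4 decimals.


Predicted value:
Y = 3.35 + (-0.75)(25) = 3.35 + -18.7500 = -15.4000.

-15.4000


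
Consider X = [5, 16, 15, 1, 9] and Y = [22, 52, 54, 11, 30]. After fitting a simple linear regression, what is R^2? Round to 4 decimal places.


Fit the OLS line: b0 = 7.1044, b1 = 2.9017.
SSres = 25.2075.
SStot = 1412.8000.
R^2 = 1 - 25.2075/1412.8000 = 0.9822.

0.9822


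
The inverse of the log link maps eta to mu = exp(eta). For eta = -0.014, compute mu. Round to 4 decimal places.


mu = exp(eta) = exp(-0.014).
= 0.9861.

0.9861


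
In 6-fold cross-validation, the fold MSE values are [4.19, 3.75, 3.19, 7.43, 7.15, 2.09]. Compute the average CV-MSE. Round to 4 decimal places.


Total MSE across folds = 27.8000.
CV-MSE = 27.8000/6 = 4.6333.

4.6333


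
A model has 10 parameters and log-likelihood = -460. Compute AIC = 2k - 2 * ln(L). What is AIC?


AIC = 2*10 - 2*(-460).
= 20 + 920 = 940.

940


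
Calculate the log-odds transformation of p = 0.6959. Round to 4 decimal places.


Compute the odds: 0.6959/0.3041 = 2.2884.
Take the natural log: ln(2.2884) = 0.8278.

0.8278


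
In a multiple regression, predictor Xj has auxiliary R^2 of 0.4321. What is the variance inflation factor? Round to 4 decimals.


Using VIF = 1/(1 - R^2_j):
1 - 0.4321 = 0.5679.
VIF = 1.7609.

1.7609


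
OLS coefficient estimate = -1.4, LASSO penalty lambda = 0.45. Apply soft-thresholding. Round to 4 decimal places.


Absolute value: |-1.4| = 1.4.
Compare to lambda = 0.45.
Since |beta| > lambda, coefficient = sign(beta)*(|beta| - lambda) = -0.9500.

-0.9500


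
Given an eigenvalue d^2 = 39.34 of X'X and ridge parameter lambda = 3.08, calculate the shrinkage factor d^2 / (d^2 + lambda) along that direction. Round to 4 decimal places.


d^2 + lambda = 39.34 + 3.08 = 42.4200.
Shrinkage factor = 39.34/42.4200 = 0.9274.

0.9274


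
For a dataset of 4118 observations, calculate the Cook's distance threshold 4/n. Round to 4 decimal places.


Cook's distance cutoff = 4/n = 4/4118.
= 0.0010.

0.0010


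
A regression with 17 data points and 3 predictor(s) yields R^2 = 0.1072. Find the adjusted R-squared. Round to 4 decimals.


Plug in: Adj R^2 = 1 - (1 - 0.1072) * 16/13.
= 1 - 0.8928 * 16/13
= 1 - 14.2848 / 13
= 1 - 1.0988 = -0.0988.

-0.0988


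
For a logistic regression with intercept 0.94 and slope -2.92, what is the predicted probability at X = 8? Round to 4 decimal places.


Compute z = 0.94 + (-2.92)(8) = -22.4200.
exp(-z) = 5456099532.0557.
P = 1/(1 + 5456099532.0557) = 0.0000.

0.0000


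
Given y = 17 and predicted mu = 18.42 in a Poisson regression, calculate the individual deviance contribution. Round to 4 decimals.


Compute y*ln(y/mu) = 17*ln(17/18.42) = 17*-0.080224 = -1.363808.
y - mu = -1.42.
D = 2*(-1.363808 - (-1.42)) = 0.112384, which rounds to 0.1124.

0.1124


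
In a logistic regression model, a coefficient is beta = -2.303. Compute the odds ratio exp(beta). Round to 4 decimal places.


The odds ratio is computed as:
OR = e^(-2.303) = 0.1000.

0.1000


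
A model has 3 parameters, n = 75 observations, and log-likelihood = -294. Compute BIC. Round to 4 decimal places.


ln(75) = 4.317488.
k * ln(n) = 3 * 4.317488 = 12.952464.
-2L = 588.
BIC = 12.952464 + 588 = 600.952464, which rounds to 600.9525.

600.9525


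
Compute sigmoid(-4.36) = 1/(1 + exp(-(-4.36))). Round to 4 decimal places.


First, exp(4.3600) = 78.2571.
Then sigma(z) = 1/(1 + 78.2571) = 0.0126.

0.0126


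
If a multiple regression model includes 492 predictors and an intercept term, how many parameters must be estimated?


Including the intercept, the model has 492 predictor coefficients + 1 intercept.
Total = 493.

493


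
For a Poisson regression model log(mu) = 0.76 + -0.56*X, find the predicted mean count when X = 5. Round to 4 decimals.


Compute eta = 0.76 + -0.56 * 5 = -2.0400.
Apply inverse link: mu = e^-2.0400 = 0.1300.

0.1300


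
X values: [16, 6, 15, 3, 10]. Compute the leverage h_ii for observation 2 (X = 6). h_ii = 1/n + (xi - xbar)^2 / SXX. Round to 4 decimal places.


n = 5, xbar = 10.0000.
SXX = sum((xi - xbar)^2) = 126.0000.
h = 1/5 + (6 - 10.0000)^2 / 126.0000 = 0.3270.

0.3270


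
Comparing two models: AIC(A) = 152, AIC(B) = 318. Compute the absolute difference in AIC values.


Compute |152 - 318| = 166.
Model A has the smaller AIC.

166


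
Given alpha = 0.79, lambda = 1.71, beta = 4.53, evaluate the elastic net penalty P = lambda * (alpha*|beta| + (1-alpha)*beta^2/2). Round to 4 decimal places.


L1 component = 0.79 * |4.53| = 3.5787.
L2 component = 0.21 * 4.53^2 / 2 = 2.1547.
Penalty = 1.71 * (3.5787 + 2.1547) = 1.71 * 5.7334 = 9.8041.

9.8041


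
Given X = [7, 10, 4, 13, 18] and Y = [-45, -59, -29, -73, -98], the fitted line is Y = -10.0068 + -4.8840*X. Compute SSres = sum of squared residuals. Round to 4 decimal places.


Predicted values from Y = -10.0068 + -4.8840*X.
Residuals: [-0.8052, -0.1532, 0.5428, 0.4988, -0.0812].
SSres = 1.2218.

1.2218


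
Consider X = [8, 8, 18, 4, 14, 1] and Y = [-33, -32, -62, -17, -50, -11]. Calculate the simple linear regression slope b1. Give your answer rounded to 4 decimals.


The sample means are xbar = 8.8333 and ybar = -34.1667.
Compute S_xx = 196.8333 and S_xy = -604.1667.
Slope b1 = S_xy / S_xx = -604.1667 / 196.8333 = -3.0694.

-3.0694


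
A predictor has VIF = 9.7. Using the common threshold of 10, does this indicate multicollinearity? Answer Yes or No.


The threshold is 10.
VIF = 9.7 is < 10.
Multicollinearity indication: No.

No


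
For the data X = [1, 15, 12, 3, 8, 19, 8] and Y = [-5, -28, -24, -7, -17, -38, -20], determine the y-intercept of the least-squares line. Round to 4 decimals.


The slope is b1 = -1.7965.
Sample means are xbar = 9.4286 and ybar = -19.8571.
Intercept: b0 = -19.8571 - (-1.7965)(9.4286) = -2.9186.

-2.9186


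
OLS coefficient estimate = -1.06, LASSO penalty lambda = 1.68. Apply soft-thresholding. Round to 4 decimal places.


Absolute value: |-1.06| = 1.06.
Compare to lambda = 1.68.
Since |beta| <= lambda, the coefficient is set to 0.

0.0000


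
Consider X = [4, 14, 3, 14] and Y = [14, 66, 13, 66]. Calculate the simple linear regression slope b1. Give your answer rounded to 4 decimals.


Calculate xbar = 8.7500, ybar = 39.7500.
S_xx = 110.7500, S_xy = 551.7500.
Using b1 = S_xy / S_xx = 551.7500 / 110.7500, we get b1 = 4.9819.

4.9819


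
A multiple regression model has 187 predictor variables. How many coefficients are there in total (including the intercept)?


Each predictor gets one coefficient, plus one intercept.
Total parameters = 187 + 1 = 188.

188


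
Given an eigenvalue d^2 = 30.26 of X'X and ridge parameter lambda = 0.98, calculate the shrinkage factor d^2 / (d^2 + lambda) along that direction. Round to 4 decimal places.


Denominator = d^2 + lambda = 30.26 + 0.98 = 31.2400.
Shrinkage = 30.26 / 31.2400 = 0.9686.

0.9686


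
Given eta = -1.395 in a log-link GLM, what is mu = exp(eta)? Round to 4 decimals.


mu = exp(eta) = exp(-1.395).
= 0.2478.

0.2478


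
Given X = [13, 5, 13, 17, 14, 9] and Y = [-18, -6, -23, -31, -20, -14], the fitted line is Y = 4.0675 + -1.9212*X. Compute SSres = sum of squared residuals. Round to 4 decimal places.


Compute predicted values, then residuals = yi - yhat_i.
Residuals: [2.9081, -0.4615, -2.0919, -2.4071, 2.8293, -0.7767].
SSres = sum(residual^2) = 27.4484.

27.4484


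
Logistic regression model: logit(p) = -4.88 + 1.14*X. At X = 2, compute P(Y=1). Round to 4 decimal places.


Compute z = -4.88 + (1.14)(2) = -2.6000.
exp(-z) = 13.4637.
P = 1/(1 + 13.4637) = 0.0691.

0.0691


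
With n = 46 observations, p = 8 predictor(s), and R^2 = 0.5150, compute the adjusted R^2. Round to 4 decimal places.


Adjusted R^2 = 1 - (1 - R^2) * (n-1)/(n-p-1).
(1 - R^2) = 0.4850.
(n-1)/(n-p-1) = 45/37.
(1 - R^2) * (n-1) = 0.4850 * 45 = 21.8250.
Divide by (n-p-1): 21.8250 / 37 = 0.5899.
Adj R^2 = 1 - 0.5899 = 0.4101.

0.4101


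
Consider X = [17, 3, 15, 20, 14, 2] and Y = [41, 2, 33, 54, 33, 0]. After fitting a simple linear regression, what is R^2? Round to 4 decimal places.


The fitted line is Y = -6.7714 + 2.8680*X.
SSres = 24.4054, SStot = 2350.8333.
R^2 = 1 - SSres/SStot = 0.9896.

0.9896


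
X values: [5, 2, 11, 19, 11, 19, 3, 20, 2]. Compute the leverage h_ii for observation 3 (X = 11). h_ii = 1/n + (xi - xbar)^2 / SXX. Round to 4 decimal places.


n = 9, xbar = 10.2222.
SXX = sum((xi - xbar)^2) = 465.5556.
h = 1/9 + (11 - 10.2222)^2 / 465.5556 = 0.1124.

0.1124


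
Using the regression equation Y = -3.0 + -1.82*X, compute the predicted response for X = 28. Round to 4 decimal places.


Substitute X = 28 into the equation:
Y = -3.0 + -1.82 * 28 = -3.0 + -50.9600 = -53.9600.

-53.9600


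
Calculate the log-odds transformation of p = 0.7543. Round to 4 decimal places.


The odds are p/(1-p) = 0.7543 / 0.2457 = 3.0700.
logit(p) = ln(3.0700) = 1.1217.

1.1217


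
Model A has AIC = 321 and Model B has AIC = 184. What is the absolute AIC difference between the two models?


|AIC_A - AIC_B| = |321 - 184| = 137.
Model B is preferred (lower AIC).

137


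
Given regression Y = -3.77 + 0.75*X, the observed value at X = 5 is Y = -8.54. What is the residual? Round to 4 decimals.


Compute yhat = -3.77 + (0.75)(5) = -0.0200.
Residual = actual - predicted = -8.54 - -0.0200 = -8.5200.

-8.5200


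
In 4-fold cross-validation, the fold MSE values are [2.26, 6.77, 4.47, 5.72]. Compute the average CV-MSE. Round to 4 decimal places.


Total MSE across folds = 19.2200.
CV-MSE = 19.2200/4 = 4.8050.

4.8050


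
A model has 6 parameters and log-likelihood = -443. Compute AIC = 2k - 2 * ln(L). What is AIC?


AIC = 2*6 - 2*(-443).
= 12 + 886 = 898.

898


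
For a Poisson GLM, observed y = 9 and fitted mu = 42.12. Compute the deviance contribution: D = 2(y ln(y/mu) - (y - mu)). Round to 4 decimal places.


Compute y*ln(y/mu) = 9*ln(9/42.12) = 9*-1.543298 = -13.889682.
y - mu = -33.12.
D = 2*(-13.889682 - (-33.12)) = 38.460636, which rounds to 38.4606.

38.4606


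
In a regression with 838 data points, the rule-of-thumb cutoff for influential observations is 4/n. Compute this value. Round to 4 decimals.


The threshold is 4/n.
4/838 = 0.0048.

0.0048


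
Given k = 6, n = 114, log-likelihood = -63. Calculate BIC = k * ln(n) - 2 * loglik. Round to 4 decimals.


k * ln(n) = 6 * ln(114) = 6 * 4.736198 = 28.417188.
-2 * loglik = -2 * (-63) = 126.
BIC = 28.417188 + 126 = 154.417188, which rounds to 154.4172.

154.4172


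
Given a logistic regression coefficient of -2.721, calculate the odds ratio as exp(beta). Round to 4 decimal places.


The odds ratio is computed as:
OR = e^(-2.721) = 0.0658.

0.0658


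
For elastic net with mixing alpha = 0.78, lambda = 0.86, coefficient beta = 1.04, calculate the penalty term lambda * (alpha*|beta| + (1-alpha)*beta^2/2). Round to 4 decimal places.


L1 component = 0.78 * |1.04| = 0.8112.
L2 component = 0.22 * 1.04^2 / 2 = 0.1190.
Penalty = 0.86 * (0.8112 + 0.1190) = 0.86 * 0.9302 = 0.8000.

0.8000


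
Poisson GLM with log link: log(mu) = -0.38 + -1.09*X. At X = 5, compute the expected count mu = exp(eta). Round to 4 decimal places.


Compute eta = -0.38 + -1.09 * 5 = -5.8300.
Apply inverse link: mu = e^-5.8300 = 0.0029.

0.0029


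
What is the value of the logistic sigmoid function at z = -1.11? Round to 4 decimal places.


Compute exp(1.1100) = 3.0344.
Sigmoid = 1 / (1 + 3.0344) = 1 / 4.0344 = 0.2479.

0.2479


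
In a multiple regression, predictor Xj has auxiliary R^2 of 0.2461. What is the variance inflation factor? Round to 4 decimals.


Denominator: 1 - 0.2461 = 0.7539.
VIF = 1 / 0.7539 = 1.3264.

1.3264


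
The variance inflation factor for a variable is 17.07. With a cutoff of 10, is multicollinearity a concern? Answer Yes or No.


Compare VIF = 17.07 to the threshold of 10.
17.07 >= 10, so the answer is Yes.

Yes


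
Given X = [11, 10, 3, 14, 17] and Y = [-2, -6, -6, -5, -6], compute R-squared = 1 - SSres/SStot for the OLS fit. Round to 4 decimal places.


After computing the OLS fit (b0=-5.3000, b1=0.0273):
SSres = 11.9182, SStot = 12.0000.
R^2 = 1 - 11.9182/12.0000 = 0.0068.

0.0068


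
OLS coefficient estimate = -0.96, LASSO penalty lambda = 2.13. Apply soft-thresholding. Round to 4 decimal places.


|beta_OLS| = 0.96.
lambda = 2.13.
Since |beta| <= lambda, the coefficient is set to 0.
Result = 0.0000.

0.0000


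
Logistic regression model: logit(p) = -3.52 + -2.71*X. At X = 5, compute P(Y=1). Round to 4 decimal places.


Compute z = -3.52 + (-2.71)(5) = -17.0700.
exp(-z) = 25906384.4460.
P = 1/(1 + 25906384.4460) = 0.0000.

0.0000


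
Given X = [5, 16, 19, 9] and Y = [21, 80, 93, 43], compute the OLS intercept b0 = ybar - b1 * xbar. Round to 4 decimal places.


The slope is b1 = 5.1792.
Sample means are xbar = 12.2500 and ybar = 59.2500.
Intercept: b0 = 59.2500 - (5.1792)(12.2500) = -4.1955.

-4.1955


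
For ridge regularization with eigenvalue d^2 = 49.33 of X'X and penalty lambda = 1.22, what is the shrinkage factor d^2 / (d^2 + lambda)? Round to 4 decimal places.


Compute the denominator: 49.33 + 1.22 = 50.5500.
Shrinkage factor = 49.33 / 50.5500 = 0.9759.

0.9759


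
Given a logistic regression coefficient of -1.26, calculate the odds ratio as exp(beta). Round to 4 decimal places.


The odds ratio is computed as:
OR = e^(-1.26) = 0.2837.

0.2837


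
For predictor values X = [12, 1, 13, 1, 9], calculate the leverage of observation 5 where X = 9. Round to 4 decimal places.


Compute xbar = 7.2000 with n = 5 observations.
SXX = 136.8000.
Leverage = 1/5 + (9 - 7.2000)^2/136.8000 = 0.2237.

0.2237


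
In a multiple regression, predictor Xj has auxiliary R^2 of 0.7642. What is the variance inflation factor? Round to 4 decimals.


Using VIF = 1/(1 - R^2_j):
1 - 0.7642 = 0.2358.
VIF = 4.2409.

4.2409


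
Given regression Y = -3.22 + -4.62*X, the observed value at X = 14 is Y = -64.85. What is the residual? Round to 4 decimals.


Compute yhat = -3.22 + (-4.62)(14) = -67.9000.
Residual = actual - predicted = -64.85 - -67.9000 = 3.0500.

3.0500


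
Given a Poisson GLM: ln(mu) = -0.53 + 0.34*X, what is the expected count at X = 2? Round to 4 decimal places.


eta = -0.53 + 0.34 * 2 = 0.1500.
mu = exp(0.1500) = 1.1618.

1.1618


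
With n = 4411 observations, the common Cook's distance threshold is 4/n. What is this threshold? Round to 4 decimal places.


Cook's distance cutoff = 4/n = 4/4411.
= 0.0009.

0.0009


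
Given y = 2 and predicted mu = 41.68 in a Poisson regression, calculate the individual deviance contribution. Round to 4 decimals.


Compute y*ln(y/mu) = 2*ln(2/41.68) = 2*-3.036874 = -6.073748.
y - mu = -39.68.
D = 2*(-6.073748 - (-39.68)) = 67.212504, which rounds to 67.2125.

67.2125


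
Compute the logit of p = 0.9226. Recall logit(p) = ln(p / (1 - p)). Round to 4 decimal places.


Compute the odds: 0.9226/0.0774 = 11.9199.
Take the natural log: ln(11.9199) = 2.4782.

2.4782


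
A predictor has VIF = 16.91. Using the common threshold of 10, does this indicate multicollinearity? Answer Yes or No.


The threshold is 10.
VIF = 16.91 is >= 10.
Multicollinearity indication: Yes.

Yes


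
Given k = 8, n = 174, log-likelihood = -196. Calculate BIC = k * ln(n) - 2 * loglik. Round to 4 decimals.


k * ln(n) = 8 * ln(174) = 8 * 5.159055 = 41.272440.
-2 * loglik = -2 * (-196) = 392.
BIC = 41.272440 + 392 = 433.272440, which rounds to 433.2724.

433.2724


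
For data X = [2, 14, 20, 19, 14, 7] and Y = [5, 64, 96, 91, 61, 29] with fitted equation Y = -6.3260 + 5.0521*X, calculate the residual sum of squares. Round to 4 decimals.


Predicted values from Y = -6.3260 + 5.0521*X.
Residuals: [1.2218, -0.4034, 1.2840, 1.3361, -3.4034, -0.0387].
SSres = 16.6740.

16.6740


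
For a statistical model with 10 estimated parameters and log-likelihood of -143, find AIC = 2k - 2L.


AIC = 2*10 - 2*(-143).
= 20 + 286 = 306.

306


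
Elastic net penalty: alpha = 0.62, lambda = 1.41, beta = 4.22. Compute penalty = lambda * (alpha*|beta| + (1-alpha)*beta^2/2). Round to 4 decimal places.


Compute:
L1 = 0.62 * 4.22 = 2.6164.
L2 = 0.38 * 4.22^2 / 2 = 3.3836.
Penalty = 1.41 * (2.6164 + 3.3836) = 8.4600.

8.4600


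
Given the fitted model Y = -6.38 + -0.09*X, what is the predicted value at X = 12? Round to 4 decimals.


Substitute X = 12 into the equation:
Y = -6.38 + -0.09 * 12 = -6.38 + -1.0800 = -7.4600.

-7.4600


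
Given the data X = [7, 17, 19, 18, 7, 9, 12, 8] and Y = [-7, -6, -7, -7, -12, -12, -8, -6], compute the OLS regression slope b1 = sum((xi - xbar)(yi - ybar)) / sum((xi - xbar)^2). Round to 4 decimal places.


Calculate xbar = 12.1250, ybar = -8.1250.
S_xx = 184.8750, S_xy = 42.1250.
Using b1 = S_xy / S_xx = 42.1250 / 184.8750, we get b1 = 0.2279.

0.2279


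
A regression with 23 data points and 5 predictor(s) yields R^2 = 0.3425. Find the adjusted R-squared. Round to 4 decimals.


Using the formula:
(1 - 0.3425) = 0.6575.
Multiply by 22/17: 0.6575 * 22 = 14.4650, then 14.4650 / 17 = 0.8509.
Adj R^2 = 1 - 0.8509 = 0.1491.

0.1491


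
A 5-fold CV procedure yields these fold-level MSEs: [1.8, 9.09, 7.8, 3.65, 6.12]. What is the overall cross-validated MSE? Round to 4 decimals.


Add all fold MSEs: 28.4600.
Divide by k = 5: 28.4600/5 = 5.6920.

5.6920


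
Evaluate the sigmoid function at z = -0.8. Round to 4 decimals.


Compute exp(0.8000) = 2.2255.
Sigmoid = 1 / (1 + 2.2255) = 1 / 3.2255 = 0.3100.

0.3100


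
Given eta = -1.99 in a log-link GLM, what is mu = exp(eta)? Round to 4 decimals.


mu = exp(eta) = exp(-1.99).
= 0.1367.

0.1367


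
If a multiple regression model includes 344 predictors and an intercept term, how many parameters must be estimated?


Total coefficients = number of predictors + 1 (for the intercept).
= 344 + 1 = 345.

345


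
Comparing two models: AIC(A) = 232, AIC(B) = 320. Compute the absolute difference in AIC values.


|AIC_A - AIC_B| = |232 - 320| = 88.
Model A is preferred (lower AIC).

88


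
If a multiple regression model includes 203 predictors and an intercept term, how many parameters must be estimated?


Total coefficients = number of predictors + 1 (for the intercept).
= 203 + 1 = 204.

204


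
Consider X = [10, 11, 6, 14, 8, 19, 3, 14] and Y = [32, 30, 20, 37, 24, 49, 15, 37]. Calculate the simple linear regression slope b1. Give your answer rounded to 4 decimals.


First compute the means: xbar = 10.6250, ybar = 30.5000.
Then S_xx = sum((xi - xbar)^2) = 179.8750.
S_xy = sum((xi - xbar)(yi - ybar)) = 381.5000.
b1 = S_xy / S_xx = 381.5000 / 179.8750 = 2.1209.

2.1209


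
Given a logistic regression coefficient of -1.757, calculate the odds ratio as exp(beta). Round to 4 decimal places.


Odds ratio = exp(beta) = exp(-1.757).
= 0.1726.

0.1726


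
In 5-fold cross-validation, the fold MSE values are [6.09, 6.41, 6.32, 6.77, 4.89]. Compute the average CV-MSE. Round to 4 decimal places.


Sum of fold MSEs = 30.4800.
Average = 30.4800 / 5 = 6.0960.

6.0960


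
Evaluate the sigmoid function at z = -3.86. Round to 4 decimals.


Compute exp(3.8600) = 47.4654.
Sigmoid = 1 / (1 + 47.4654) = 1 / 48.4654 = 0.0206.

0.0206


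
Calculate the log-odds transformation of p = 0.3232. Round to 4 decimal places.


The odds are p/(1-p) = 0.3232 / 0.6768 = 0.4775.
logit(p) = ln(0.4775) = -0.7391.

-0.7391


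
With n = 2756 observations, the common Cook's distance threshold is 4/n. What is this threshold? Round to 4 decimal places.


Cook's distance cutoff = 4/n = 4/2756.
= 0.0015.

0.0015


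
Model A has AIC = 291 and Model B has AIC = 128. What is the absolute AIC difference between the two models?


Compute |291 - 128| = 163.
Model B has the smaller AIC.

163


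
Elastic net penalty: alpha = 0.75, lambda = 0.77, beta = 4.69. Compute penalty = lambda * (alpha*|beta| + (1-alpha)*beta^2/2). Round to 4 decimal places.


L1 component = 0.75 * |4.69| = 3.5175.
L2 component = 0.25 * 4.69^2 / 2 = 2.7495.
Penalty = 0.77 * (3.5175 + 2.7495) = 0.77 * 6.2670 = 4.8256.

4.8256


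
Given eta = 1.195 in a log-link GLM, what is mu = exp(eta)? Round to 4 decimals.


mu = exp(eta) = exp(1.195).
= 3.3036.

3.3036


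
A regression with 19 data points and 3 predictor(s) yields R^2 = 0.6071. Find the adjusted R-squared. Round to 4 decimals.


Using the formula:
(1 - 0.6071) = 0.3929.
Multiply by 18/15: 0.3929 * 18 = 7.0722, then 7.0722 / 15 = 0.4715.
Adj R^2 = 1 - 0.4715 = 0.5285.

0.5285


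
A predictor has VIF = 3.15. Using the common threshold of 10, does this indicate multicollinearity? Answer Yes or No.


Check: VIF = 3.15 vs threshold = 10.
Since 3.15 < 10, the answer is No.

No


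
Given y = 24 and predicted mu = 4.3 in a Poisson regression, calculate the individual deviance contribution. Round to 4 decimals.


First: ln(24/4.3) = 1.719439.
Then: 24 * 1.719439 = 41.266536.
y - mu = 24 - 4.3 = 19.7.
D = 2(41.266536 - 19.7) = 43.133072, which rounds to 43.1331.

43.1331


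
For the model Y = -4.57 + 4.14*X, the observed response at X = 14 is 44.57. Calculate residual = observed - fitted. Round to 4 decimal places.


Compute yhat = -4.57 + (4.14)(14) = 53.3900.
Residual = actual - predicted = 44.57 - 53.3900 = -8.8200.

-8.8200


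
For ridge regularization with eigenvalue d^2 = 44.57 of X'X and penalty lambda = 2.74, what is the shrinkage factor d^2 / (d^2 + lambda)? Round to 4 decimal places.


d^2 + lambda = 44.57 + 2.74 = 47.3100.
Shrinkage factor = 44.57/47.3100 = 0.9421.

0.9421


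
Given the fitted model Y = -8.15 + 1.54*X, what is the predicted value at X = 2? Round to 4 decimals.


Substitute X = 2 into the equation:
Y = -8.15 + 1.54 * 2 = -8.15 + 3.0800 = -5.0700.

-5.0700


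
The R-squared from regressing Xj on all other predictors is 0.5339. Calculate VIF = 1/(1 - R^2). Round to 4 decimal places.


Denominator: 1 - 0.5339 = 0.4661.
VIF = 1 / 0.4661 = 2.1455.

2.1455


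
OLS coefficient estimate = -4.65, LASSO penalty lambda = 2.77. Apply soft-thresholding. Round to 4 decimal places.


Check: |-4.65| = 4.65 vs lambda = 2.77.
Since |beta| > lambda, coefficient = sign(beta)*(|beta| - lambda) = -1.8800.
Soft-thresholded coefficient = -1.8800.

-1.8800


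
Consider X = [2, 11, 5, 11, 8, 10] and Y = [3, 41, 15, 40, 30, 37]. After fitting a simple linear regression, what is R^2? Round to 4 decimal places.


The fitted line is Y = -5.3466 + 4.2145*X.
SSres = 4.2594, SStot = 1191.3333.
R^2 = 1 - SSres/SStot = 0.9964.

0.9964


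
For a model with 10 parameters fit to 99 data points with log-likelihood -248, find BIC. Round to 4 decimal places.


Compute k*ln(n) = 10*ln(99) = 10*4.595120 = 45.951200.
Then -2*loglik = 496.
BIC = 45.951200 + 496 = 541.951200, which rounds to 541.9512.

541.9512


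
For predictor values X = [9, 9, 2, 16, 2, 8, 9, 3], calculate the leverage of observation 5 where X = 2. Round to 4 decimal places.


Mean of X: xbar = 7.2500.
SXX = 159.5000.
For X = 2: h = 1/8 + (2 - 7.2500)^2/159.5000 = 0.2978.

0.2978


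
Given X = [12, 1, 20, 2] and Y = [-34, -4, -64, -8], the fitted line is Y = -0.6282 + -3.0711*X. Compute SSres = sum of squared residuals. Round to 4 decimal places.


For each point, residual = actual - predicted.
Residuals: [3.4814, -0.3007, -1.9498, -1.2296].
Sum of squared residuals = 17.5242.

17.5242


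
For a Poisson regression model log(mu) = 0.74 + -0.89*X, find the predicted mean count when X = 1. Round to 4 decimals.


Linear predictor: eta = 0.74 + (-0.89)(1) = -0.1500.
Expected count: mu = exp(-0.1500) = 0.8607.

0.8607


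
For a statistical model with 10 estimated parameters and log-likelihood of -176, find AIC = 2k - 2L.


Compute:
2k = 2*10 = 20.
-2*loglik = -2*(-176) = 352.
AIC = 20 + 352 = 372.

372


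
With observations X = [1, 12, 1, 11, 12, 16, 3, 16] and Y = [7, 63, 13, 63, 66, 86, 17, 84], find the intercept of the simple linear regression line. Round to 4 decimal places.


First find the slope: b1 = 5.0739.
Means: xbar = 9.0000, ybar = 49.8750.
b0 = ybar - b1 * xbar = 49.8750 - 5.0739 * 9.0000 = 4.2095.

4.2095


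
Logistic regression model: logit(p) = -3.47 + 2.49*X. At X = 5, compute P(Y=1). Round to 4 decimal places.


Linear predictor: z = -3.47 + 2.49 * 5 = 8.9800.
P = 1/(1 + exp(-8.9800)) = 1/(1 + 0.0001) = 0.9999.

0.9999


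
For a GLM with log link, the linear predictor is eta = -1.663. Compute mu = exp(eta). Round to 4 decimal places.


mu = exp(eta) = exp(-1.663).
= 0.1896.

0.1896


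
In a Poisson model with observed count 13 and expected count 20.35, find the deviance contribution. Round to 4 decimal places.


y/mu = 13/20.35 = 0.638821 (approx.), and ln(13/20.35) = -0.448132.
y * ln(y/mu) = 13 * -0.448132 = -5.825716.
y - mu = -7.35.
D = 2 * (-5.825716 - -7.35) = 3.048568, which rounds to 3.0486.

3.0486


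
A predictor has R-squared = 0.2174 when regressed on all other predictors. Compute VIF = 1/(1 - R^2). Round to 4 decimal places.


Denominator: 1 - 0.2174 = 0.7826.
VIF = 1 / 0.7826 = 1.2778.

1.2778


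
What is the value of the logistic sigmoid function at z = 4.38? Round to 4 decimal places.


First, exp(-4.3800) = 0.0125.
Then sigma(z) = 1/(1 + 0.0125) = 0.9876.

0.9876


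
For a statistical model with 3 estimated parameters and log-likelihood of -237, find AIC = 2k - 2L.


AIC = 2k - 2*loglik = 2(3) - 2(-237).
= 6 + 474 = 480.

480


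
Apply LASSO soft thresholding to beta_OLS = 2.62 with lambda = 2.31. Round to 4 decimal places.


Absolute value: |2.62| = 2.62.
Compare to lambda = 2.31.
Since |beta| > lambda, coefficient = sign(beta)*(|beta| - lambda) = 0.3100.

0.3100


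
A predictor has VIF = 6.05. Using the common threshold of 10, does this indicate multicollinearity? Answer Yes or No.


The threshold is 10.
VIF = 6.05 is < 10.
Multicollinearity indication: No.

No


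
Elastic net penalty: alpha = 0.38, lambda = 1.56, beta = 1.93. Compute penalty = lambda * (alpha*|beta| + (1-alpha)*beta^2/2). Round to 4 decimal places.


L1 component = 0.38 * |1.93| = 0.7334.
L2 component = 0.62 * 1.93^2 / 2 = 1.1547.
Penalty = 1.56 * (0.7334 + 1.1547) = 1.56 * 1.8881 = 2.9455.

2.9455


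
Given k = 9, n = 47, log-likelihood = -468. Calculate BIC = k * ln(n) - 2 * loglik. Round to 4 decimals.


Compute k*ln(n) = 9*ln(47) = 9*3.850148 = 34.651332.
Then -2*loglik = 936.
BIC = 34.651332 + 936 = 970.651332, which rounds to 970.6513.

970.6513


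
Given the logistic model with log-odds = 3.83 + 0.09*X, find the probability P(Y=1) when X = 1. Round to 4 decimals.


z = 3.83 + 0.09 * 1 = 3.9200.
Sigmoid: P = 1 / (1 + exp(-3.9200)) = 0.9805.

0.9805


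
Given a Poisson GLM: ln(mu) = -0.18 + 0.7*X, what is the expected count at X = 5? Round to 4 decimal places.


Linear predictor: eta = -0.18 + (0.7)(5) = 3.3200.
Expected count: mu = exp(3.3200) = 27.6604.

27.6604


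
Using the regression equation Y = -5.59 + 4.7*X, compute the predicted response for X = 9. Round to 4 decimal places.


Substitute X = 9 into the equation:
Y = -5.59 + 4.7 * 9 = -5.59 + 42.3000 = 36.7100.

36.7100


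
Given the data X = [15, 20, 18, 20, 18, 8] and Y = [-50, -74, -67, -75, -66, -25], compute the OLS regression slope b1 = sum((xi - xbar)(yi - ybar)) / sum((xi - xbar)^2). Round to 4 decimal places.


First compute the means: xbar = 16.5000, ybar = -59.5000.
Then S_xx = sum((xi - xbar)^2) = 103.5000.
S_xy = sum((xi - xbar)(yi - ybar)) = -433.5000.
b1 = S_xy / S_xx = -433.5000 / 103.5000 = -4.1884.

-4.1884


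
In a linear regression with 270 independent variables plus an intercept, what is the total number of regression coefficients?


Total coefficients = number of predictors + 1 (for the intercept).
= 270 + 1 = 271.

271


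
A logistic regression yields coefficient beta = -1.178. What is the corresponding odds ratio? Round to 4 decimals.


exp(-1.178) = 0.3079.
So the odds ratio is 0.3079.

0.3079


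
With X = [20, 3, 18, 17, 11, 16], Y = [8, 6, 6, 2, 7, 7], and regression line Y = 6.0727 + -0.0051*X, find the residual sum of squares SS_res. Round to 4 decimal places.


Compute predicted values, then residuals = yi - yhat_i.
Residuals: [2.0293, -0.0574, 0.0191, -3.9860, 0.9834, 1.0089].
SSres = sum(residual^2) = 21.9949.

21.9949


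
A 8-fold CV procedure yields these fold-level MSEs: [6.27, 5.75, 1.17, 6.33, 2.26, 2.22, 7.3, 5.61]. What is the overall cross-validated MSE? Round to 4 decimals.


Add all fold MSEs: 36.9100.
Divide by k = 8: 36.9100/8 = 4.6138.

4.6138


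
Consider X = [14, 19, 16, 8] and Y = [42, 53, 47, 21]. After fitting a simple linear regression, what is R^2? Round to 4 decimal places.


The fitted line is Y = -1.5598 + 2.9691*X.
SSres = 9.9382, SStot = 580.7500.
R^2 = 1 - SSres/SStot = 0.9829.

0.9829


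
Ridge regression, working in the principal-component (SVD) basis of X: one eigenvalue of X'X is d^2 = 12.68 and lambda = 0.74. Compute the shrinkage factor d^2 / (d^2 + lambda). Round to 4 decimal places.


Denominator = d^2 + lambda = 12.68 + 0.74 = 13.4200.
Shrinkage = 12.68 / 13.4200 = 0.9449.

0.9449


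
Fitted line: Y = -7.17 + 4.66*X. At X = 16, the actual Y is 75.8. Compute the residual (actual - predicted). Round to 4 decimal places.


Predicted = -7.17 + 4.66 * 16 = 67.3900.
Residual = 75.8 - 67.3900 = 8.4100.

8.4100


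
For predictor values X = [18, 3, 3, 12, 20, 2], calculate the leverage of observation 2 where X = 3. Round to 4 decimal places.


Compute xbar = 9.6667 with n = 6 observations.
SXX = 329.3333.
Leverage = 1/6 + (3 - 9.6667)^2/329.3333 = 0.3016.

0.3016


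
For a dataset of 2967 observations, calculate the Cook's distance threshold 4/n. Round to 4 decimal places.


The threshold is 4/n.
4/2967 = 0.0013.

0.0013


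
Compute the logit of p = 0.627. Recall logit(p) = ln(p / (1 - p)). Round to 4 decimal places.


1 - p = 0.373.
p/(1-p) = 1.6810.
logit = ln(1.6810) = 0.5194.

0.5194


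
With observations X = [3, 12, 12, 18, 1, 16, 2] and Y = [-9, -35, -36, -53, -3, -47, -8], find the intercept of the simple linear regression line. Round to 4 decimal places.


Compute b1 = -2.8893 from the OLS formula.
With xbar = 9.1429 and ybar = -27.2857, the intercept is:
b0 = -27.2857 - -2.8893 * 9.1429 = -0.8691.

-0.8691


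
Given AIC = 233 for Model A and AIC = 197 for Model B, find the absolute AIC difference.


Compute |233 - 197| = 36.
Model B has the smaller AIC.

36


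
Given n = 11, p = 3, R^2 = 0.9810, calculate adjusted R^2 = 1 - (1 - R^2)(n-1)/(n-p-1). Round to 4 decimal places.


Using the formula:
(1 - 0.9810) = 0.0190.
Multiply by 10/7: 0.0190 * 10 = 0.1900, then 0.1900 / 7 = 0.0271.
Adj R^2 = 1 - 0.0271 = 0.9729.

0.9729


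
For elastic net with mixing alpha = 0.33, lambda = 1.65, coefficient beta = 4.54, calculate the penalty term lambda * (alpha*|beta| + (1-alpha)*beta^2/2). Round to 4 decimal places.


alpha * |beta| = 0.33 * 4.54 = 1.4982.
(1-alpha) * beta^2/2 = 0.67 * 20.6116/2 = 6.9049.
Total = 1.65 * (1.4982 + 6.9049) = 13.8651.

13.8651


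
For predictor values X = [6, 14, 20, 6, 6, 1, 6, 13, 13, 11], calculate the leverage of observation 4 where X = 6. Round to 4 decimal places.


Mean of X: xbar = 9.6000.
SXX = 278.4000.
For X = 6: h = 1/10 + (6 - 9.6000)^2/278.4000 = 0.1466.

0.1466


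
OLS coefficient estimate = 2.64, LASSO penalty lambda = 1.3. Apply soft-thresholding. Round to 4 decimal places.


Absolute value: |2.64| = 2.64.
Compare to lambda = 1.3.
Since |beta| > lambda, coefficient = sign(beta)*(|beta| - lambda) = 1.3400.

1.3400


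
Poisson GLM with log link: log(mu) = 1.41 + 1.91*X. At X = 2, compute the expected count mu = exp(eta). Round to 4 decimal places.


Linear predictor: eta = 1.41 + (1.91)(2) = 5.2300.
Expected count: mu = exp(5.2300) = 186.7928.

186.7928


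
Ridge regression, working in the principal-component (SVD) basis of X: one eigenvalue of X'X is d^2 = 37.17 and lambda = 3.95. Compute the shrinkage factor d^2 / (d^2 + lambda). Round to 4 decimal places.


Compute the denominator: 37.17 + 3.95 = 41.1200.
Shrinkage factor = 37.17 / 41.1200 = 0.9039.

0.9039


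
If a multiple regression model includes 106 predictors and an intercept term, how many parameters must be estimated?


Total coefficients = number of predictors + 1 (for the intercept).
= 106 + 1 = 107.

107


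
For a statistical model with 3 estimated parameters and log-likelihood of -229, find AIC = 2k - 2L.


AIC = 2k - 2*loglik = 2(3) - 2(-229).
= 6 + 458 = 464.

464


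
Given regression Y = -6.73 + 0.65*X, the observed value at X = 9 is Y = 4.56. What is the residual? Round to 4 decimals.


Predicted = -6.73 + 0.65 * 9 = -0.8800.
Residual = 4.56 - -0.8800 = 5.4400.

5.4400


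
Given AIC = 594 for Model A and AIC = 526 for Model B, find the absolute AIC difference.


Compute |594 - 526| = 68.
Model B has the smaller AIC.

68


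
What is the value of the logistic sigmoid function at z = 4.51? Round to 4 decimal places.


First, exp(-4.5100) = 0.0110.
Then sigma(z) = 1/(1 + 0.0110) = 0.9891.

0.9891


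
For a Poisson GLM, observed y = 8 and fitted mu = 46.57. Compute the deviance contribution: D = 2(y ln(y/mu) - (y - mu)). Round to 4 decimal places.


Compute y*ln(y/mu) = 8*ln(8/46.57) = 8*-1.761515 = -14.092120.
y - mu = -38.57.
D = 2*(-14.092120 - (-38.57)) = 48.955760, which rounds to 48.9558.

48.9558


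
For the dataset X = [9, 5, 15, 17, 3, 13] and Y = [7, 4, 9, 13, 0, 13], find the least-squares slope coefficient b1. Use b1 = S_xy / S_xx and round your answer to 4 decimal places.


The sample means are xbar = 10.3333 and ybar = 7.6667.
Compute S_xx = 157.3333 and S_xy = 132.6667.
Slope b1 = S_xy / S_xx = 132.6667 / 157.3333 = 0.8432.

0.8432


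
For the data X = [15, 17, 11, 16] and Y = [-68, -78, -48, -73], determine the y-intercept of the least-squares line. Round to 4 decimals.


First find the slope: b1 = -5.0000.
Means: xbar = 14.7500, ybar = -66.7500.
b0 = ybar - b1 * xbar = -66.7500 - -5.0000 * 14.7500 = 7.0000.

7.0000
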